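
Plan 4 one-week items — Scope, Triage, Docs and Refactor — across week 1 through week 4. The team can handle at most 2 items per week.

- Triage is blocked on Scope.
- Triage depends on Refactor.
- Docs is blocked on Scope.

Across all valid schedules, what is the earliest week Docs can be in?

week 2

Precedence pushes Docs to at least week 2.
Docs at week 2 is achievable: Scope=week 1, Refactor=week 1, Docs=week 2, Triage=week 2.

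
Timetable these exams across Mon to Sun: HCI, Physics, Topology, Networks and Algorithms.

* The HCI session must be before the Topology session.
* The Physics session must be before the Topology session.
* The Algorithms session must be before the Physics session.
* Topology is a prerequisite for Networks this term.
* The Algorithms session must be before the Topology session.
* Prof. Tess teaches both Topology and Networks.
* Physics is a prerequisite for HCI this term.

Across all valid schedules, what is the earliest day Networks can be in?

Fri

Precedence pushes Networks to at least Fri.
Networks at Fri is achievable: Physics=Tue; Algorithms=Mon; Networks=Fri; HCI=Wed; Topology=Thu.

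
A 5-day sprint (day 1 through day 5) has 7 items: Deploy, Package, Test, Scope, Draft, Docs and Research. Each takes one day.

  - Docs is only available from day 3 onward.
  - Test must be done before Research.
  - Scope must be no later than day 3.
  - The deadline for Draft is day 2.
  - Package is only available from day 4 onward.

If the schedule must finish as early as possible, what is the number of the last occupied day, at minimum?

day 4

The precedence chain requires at least 2 distinct days.
Package can't be placed before day 4, so the schedule must run through at least day 4.
4 works (last occupied day: day 4): for example Docs=day 3; Deploy=day 1; Test=day 1; Package=day 4; Scope=day 1; Draft=day 1; Research=day 2.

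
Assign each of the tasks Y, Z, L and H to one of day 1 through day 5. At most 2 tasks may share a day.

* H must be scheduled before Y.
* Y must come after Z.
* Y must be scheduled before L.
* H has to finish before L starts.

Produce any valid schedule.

Y=day 2; H=day 1; Z=day 1; L=day 3

Checking: Y(day 2) before L(day 3); H(day 1) before Y(day 2); H(day 1) before L(day 3); Z(day 1) before Y(day 2); max 2 per day (cap 2).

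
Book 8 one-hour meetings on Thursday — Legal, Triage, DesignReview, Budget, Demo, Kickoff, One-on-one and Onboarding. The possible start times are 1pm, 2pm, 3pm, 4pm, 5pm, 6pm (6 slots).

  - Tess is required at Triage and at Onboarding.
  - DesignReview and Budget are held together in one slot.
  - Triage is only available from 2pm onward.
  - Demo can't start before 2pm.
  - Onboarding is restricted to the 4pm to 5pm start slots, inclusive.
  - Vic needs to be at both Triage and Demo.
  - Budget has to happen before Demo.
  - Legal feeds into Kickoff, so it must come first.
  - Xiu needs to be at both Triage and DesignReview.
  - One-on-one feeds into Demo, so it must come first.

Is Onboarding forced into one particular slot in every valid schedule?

No

Onboarding can be 4pm (e.g. Triage=3pm, Kickoff=2pm, Onboarding=4pm, DesignReview=1pm, Demo=2pm, Legal=1pm, Budget=1pm, One-on-one=1pm) or 5pm (e.g. Demo in 2pm, One-on-one in 1pm, DesignReview in 1pm, Triage in 3pm, Budget in 1pm, Legal in 1pm, Onboarding in 5pm, Kickoff in 2pm).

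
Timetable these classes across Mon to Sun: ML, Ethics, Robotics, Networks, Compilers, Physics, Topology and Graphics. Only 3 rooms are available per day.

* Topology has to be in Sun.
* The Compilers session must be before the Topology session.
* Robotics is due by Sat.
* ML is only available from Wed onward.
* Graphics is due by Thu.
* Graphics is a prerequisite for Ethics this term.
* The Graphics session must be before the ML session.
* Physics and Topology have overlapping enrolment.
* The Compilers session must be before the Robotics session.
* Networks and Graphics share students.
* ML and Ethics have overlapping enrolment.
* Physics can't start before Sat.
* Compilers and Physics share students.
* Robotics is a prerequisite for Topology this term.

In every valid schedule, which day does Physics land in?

Sat

Physics's window is Sat–Sun.
Topology is fixed at Sun, and Physics can't share a day with Topology.
So Physics must be Sat.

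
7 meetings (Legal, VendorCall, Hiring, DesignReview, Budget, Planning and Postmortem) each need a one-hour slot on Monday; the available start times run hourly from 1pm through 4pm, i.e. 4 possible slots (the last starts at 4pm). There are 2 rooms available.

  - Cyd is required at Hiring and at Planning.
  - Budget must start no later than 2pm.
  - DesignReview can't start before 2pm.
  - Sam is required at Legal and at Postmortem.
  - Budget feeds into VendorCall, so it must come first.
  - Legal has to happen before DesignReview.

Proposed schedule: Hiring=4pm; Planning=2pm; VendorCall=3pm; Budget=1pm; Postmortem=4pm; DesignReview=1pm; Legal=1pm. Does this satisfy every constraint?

No. DesignReview can't start before 2pm is not satisfied.

There are 2 rooms available — violated.
DesignReview can't start before 2pm — violated.
Budget must start no later than 2pm — holds.
Legal has to happen before DesignReview — violated.
Budget feeds into VendorCall, so it must come first — holds.
Sam is required at Legal and at Postmortem — holds.
Cyd is required at Hiring and at Planning — holds.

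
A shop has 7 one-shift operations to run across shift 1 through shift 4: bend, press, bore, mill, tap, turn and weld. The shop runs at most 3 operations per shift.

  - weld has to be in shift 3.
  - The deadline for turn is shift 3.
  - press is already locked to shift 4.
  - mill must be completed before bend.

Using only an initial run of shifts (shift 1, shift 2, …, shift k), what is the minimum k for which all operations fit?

The precedence chain requires at least 2 distinct shifts.
With at most 3 per shift and 7 operations, at least 3 shifts are needed.
press can't be placed before shift 4, so the schedule must run through at least shift 4.
4 works (last occupied shift: shift 4): for example bore -> shift 1; tap -> shift 2; press -> shift 4; bend -> shift 2; mill -> shift 1; weld -> shift 3; turn -> shift 1.

4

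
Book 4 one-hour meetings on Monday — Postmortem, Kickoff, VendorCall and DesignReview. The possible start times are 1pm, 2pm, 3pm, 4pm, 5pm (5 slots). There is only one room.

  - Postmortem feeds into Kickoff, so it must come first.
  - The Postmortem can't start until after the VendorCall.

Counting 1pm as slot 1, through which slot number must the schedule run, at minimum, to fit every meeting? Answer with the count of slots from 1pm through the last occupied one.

4 slots

The precedence chain requires at least 3 distinct slots.
With at most 1 per slot and 4 meetings, at least 4 slots are needed.
4 works (last occupied slot: 4pm): for example Postmortem in 2pm, DesignReview in 4pm, Kickoff in 3pm, VendorCall in 1pm.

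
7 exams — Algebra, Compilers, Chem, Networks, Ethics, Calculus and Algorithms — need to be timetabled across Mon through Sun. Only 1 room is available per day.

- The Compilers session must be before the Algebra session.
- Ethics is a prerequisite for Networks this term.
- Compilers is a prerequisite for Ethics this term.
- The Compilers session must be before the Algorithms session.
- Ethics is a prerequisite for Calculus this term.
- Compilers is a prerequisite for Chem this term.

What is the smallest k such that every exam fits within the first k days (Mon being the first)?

7

The precedence chain requires at least 3 distinct days.
With at most 1 per day and 7 exams, at least 7 days are needed.
7 works (last occupied day: Sun): for example Ethics -> Tue; Algorithms -> Sun; Calculus -> Sat; Networks -> Fri; Compilers -> Mon; Chem -> Thu; Algebra -> Wed.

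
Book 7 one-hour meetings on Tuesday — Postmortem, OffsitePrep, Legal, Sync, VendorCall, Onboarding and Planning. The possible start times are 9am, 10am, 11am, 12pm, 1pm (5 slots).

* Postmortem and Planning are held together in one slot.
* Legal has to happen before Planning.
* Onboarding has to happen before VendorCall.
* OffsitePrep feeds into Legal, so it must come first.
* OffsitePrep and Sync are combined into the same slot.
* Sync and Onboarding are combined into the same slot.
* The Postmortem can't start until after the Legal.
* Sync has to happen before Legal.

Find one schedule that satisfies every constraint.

Legal -> 10am, Postmortem -> 11am, Sync -> 9am, Planning -> 11am, Onboarding -> 9am, OffsitePrep -> 9am, VendorCall -> 10am

Checking: OffsitePrep(9am) before Legal(10am); Sync(9am) before Legal(10am); Legal(10am) before Postmortem(11am); Onboarding(9am) before VendorCall(10am); Legal(10am) before Planning(11am); Sync = Onboarding = 9am; OffsitePrep = Sync = 9am; Postmortem = Planning = 11am.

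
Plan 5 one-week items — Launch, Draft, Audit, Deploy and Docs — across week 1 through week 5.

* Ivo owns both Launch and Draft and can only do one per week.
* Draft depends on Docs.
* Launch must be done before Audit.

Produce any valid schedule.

Launch=week 1, Deploy=week 1, Audit=week 2, Draft=week 2, Docs=week 1

Checking: Launch(week 1) before Audit(week 2); Docs(week 1) before Draft(week 2); Launch(week 1) != Draft(week 2).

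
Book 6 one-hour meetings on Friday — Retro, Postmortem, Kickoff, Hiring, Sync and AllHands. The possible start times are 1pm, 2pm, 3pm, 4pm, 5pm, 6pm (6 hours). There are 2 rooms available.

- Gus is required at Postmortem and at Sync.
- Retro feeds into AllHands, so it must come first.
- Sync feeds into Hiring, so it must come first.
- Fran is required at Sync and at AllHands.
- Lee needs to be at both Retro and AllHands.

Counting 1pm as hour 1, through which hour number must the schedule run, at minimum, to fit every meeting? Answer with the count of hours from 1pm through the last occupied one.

3

The precedence chain requires at least 2 distinct hours.
With at most 2 per hour and 6 meetings, at least 3 hours are needed.
3 works (last occupied hour: 3pm): for example Sync -> 1pm; AllHands -> 2pm; Hiring -> 2pm; Kickoff -> 3pm; Postmortem -> 3pm; Retro -> 1pm.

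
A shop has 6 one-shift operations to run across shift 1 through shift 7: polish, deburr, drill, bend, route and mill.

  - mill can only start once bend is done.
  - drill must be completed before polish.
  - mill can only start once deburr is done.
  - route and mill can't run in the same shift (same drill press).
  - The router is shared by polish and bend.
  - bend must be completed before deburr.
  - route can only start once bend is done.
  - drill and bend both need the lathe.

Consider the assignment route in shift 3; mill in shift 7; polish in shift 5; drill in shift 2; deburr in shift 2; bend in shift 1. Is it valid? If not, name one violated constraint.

bend must be completed before deburr — holds.
mill can only start once deburr is done — holds.
route and mill can't run in the same shift (same drill press) — holds.
drill and bend both need the lathe — holds.
route can only start once bend is done — holds.
drill must be completed before polish — holds.
mill can only start once bend is done — holds.
The router is shared by polish and bend — holds.

Valid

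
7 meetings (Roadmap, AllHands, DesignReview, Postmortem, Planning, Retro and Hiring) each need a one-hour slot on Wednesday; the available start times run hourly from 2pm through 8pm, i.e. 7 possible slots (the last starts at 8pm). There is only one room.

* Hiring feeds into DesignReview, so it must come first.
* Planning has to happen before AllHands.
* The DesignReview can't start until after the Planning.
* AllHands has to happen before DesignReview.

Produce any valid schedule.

Postmortem in 7pm, DesignReview in 5pm, Hiring in 4pm, AllHands in 3pm, Retro in 8pm, Roadmap in 6pm, Planning in 2pm

Checking: Planning(2pm) before AllHands(3pm); Planning(2pm) before DesignReview(5pm); Hiring(4pm) before DesignReview(5pm); AllHands(3pm) before DesignReview(5pm); max 1 per slot (cap 1).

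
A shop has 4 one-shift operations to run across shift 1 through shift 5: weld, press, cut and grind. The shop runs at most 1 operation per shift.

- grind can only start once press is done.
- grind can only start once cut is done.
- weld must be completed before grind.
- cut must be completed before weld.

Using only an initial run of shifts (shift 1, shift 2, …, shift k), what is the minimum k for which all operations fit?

The precedence chain requires at least 3 distinct shifts.
With at most 1 per shift and 4 operations, at least 4 shifts are needed.
4 works (last occupied shift: shift 4): for example grind in shift 4; press in shift 3; cut in shift 1; weld in shift 2.

4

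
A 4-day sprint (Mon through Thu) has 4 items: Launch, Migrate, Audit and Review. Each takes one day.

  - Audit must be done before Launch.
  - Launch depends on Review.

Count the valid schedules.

Splitting on Launch: it can be Tue (4), Wed (16), Thu (36). Listing each branch's schedules as (Migrate, Audit, Review):
Launch=Tue: (Mon,Mon,Mon) (Tue,Mon,Mon) (Wed,Mon,Mon) (Thu,Mon,Mon) — 4.
Launch=Wed: (Mon,Mon,Mon) (Mon,Mon,Tue) (Mon,Tue,Mon) (Mon,Tue,Tue) (Tue,Mon,Mon) (Tue,Mon,Tue) (Tue,Tue,Mon) (Tue,Tue,Tue) (Wed,Mon,Mon) (Wed,Mon,Tue) (Wed,Tue,Mon) (Wed,Tue,Tue) (Thu,Mon,Mon) (Thu,Mon,Tue) (Thu,Tue,Mon) (Thu,Tue,Tue) — 16.
Launch=Thu: (Mon,Mon,Mon) (Mon,Mon,Tue) (Mon,Mon,Wed) (Mon,Tue,Mon) (Mon,Tue,Tue) (Mon,Tue,Wed) (Mon,Wed,Mon) (Mon,Wed,Tue) (Mon,Wed,Wed) (Tue,Mon,Mon) (Tue,Mon,Tue) (Tue,Mon,Wed) (Tue,Tue,Mon) (Tue,Tue,Tue) (Tue,Tue,Wed) (Tue,Wed,Mon) (Tue,Wed,Tue) (Tue,Wed,Wed) (Wed,Mon,Mon) (Wed,Mon,Tue) (Wed,Mon,Wed) (Wed,Tue,Mon) (Wed,Tue,Tue) (Wed,Tue,Wed) (Wed,Wed,Mon) (Wed,Wed,Tue) (Wed,Wed,Wed) (Thu,Mon,Mon) (Thu,Mon,Tue) (Thu,Mon,Wed) (Thu,Tue,Mon) (Thu,Tue,Tue) (Thu,Tue,Wed) (Thu,Wed,Mon) (Thu,Wed,Tue) (Thu,Wed,Wed) — 36.
Summing: 4 + 16 + 36 = 56.

56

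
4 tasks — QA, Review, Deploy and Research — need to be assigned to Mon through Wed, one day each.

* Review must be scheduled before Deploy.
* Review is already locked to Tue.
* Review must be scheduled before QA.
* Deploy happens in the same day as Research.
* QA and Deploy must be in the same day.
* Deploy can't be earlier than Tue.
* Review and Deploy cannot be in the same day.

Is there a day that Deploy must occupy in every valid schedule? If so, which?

Deploy's window is Tue–Wed.
Review is fixed at Tue, and Deploy can't share a day with Review.
So Deploy must be Wed.

Wed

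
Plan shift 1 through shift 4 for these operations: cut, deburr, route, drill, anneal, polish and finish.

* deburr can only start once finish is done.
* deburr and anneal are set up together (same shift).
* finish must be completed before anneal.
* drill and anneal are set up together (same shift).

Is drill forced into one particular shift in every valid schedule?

No

drill can be shift 2 (e.g. anneal=shift 2, drill=shift 2, polish=shift 1, deburr=shift 2, route=shift 1, cut=shift 1, finish=shift 1) or shift 3 (e.g. finish=shift 1; deburr=shift 3; drill=shift 3; polish=shift 1; anneal=shift 3; route=shift 1; cut=shift 1).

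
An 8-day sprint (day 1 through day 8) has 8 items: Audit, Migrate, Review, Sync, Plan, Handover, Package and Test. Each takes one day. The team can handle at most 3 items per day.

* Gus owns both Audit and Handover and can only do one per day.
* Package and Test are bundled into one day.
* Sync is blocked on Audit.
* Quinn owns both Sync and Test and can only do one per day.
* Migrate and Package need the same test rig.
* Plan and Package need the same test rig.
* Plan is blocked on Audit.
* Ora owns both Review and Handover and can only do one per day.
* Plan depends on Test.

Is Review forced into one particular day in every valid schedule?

No

Review can be day 1 (e.g. Review -> day 1; Package -> day 2; Audit -> day 1; Sync -> day 3; Migrate -> day 1; Plan -> day 3; Handover -> day 2; Test -> day 2) or day 2 (e.g. Migrate=day 3, Package=day 1, Plan=day 2, Sync=day 2, Audit=day 1, Review=day 2, Test=day 1, Handover=day 3).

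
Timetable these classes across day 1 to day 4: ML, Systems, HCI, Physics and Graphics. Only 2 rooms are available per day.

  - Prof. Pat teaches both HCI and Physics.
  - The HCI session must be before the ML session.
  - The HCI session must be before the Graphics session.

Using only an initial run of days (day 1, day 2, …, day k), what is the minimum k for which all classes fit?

3

The precedence chain requires at least 2 distinct days.
With at most 2 per day and 5 classes, at least 3 days are needed.
3 works (last occupied day: day 3): for example Systems -> day 1, ML -> day 2, HCI -> day 1, Graphics -> day 2, Physics -> day 3.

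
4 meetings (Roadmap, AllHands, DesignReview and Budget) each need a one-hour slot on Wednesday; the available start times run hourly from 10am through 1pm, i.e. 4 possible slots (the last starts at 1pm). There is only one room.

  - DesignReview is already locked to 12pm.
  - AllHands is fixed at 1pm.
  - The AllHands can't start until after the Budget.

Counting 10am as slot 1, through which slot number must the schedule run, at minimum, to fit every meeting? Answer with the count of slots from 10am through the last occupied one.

The precedence chain requires at least 2 distinct slots.
With at most 1 per slot and 4 meetings, at least 4 slots are needed.
AllHands can't be placed before 1pm — that is slot 4 counting from 10am — so the schedule must run through at least 4 slots.
4 works (last occupied slot: 1pm): for example DesignReview -> 12pm; Budget -> 10am; Roadmap -> 11am; AllHands -> 1pm.

4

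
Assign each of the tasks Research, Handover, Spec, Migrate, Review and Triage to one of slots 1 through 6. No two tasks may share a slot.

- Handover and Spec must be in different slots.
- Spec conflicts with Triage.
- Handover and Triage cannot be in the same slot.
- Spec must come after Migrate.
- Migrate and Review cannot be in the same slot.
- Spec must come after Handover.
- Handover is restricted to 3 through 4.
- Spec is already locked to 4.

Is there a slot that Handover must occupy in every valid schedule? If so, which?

Handover's window is 3–4.
Spec is fixed at 4, and Handover can't share a slot with Spec.
So Handover must be 3.

3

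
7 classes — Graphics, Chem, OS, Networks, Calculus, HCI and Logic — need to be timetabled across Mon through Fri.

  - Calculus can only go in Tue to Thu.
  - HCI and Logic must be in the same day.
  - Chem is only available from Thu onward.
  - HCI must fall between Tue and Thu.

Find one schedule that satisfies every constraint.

Networks=Mon, Calculus=Tue, Logic=Tue, HCI=Tue, Graphics=Mon, OS=Mon, Chem=Thu

Checking: HCI = Logic = Tue; Chem=Thu in [Thu,Fri]; Calculus=Tue in [Tue,Thu]; HCI=Tue in [Tue,Thu].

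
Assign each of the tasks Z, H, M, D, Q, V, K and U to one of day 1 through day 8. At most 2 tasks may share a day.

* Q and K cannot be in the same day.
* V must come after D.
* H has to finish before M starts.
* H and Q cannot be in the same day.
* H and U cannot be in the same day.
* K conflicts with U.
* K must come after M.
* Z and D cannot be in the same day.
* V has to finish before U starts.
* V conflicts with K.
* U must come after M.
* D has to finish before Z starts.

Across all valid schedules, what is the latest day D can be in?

Downstream work caps D at day 6.
D at day 6 is achievable: Z=day 7, H=day 1, M=day 2, U=day 8, K=day 3, V=day 7, D=day 6, Q=day 2.

day 6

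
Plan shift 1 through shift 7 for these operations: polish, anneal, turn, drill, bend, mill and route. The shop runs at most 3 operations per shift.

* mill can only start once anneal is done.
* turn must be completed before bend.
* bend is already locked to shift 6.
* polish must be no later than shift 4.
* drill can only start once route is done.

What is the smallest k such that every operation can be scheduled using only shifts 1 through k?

6 shifts

The precedence chain requires at least 2 distinct shifts.
With at most 3 per shift and 7 operations, at least 3 shifts are needed.
bend can't be placed before shift 6, so the schedule must run through at least shift 6.
6 works (last occupied shift: shift 6): for example drill in shift 3; mill in shift 2; polish in shift 1; bend in shift 6; route in shift 2; turn in shift 1; anneal in shift 1.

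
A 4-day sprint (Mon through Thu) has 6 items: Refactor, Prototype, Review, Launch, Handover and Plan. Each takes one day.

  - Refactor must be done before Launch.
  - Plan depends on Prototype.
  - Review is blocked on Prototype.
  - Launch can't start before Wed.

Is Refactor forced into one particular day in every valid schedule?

Refactor can be Mon (e.g. Prototype=Mon; Refactor=Mon; Handover=Mon; Plan=Tue; Launch=Wed; Review=Tue) or Tue (e.g. Prototype in Mon; Plan in Tue; Launch in Wed; Refactor in Tue; Review in Tue; Handover in Mon).

No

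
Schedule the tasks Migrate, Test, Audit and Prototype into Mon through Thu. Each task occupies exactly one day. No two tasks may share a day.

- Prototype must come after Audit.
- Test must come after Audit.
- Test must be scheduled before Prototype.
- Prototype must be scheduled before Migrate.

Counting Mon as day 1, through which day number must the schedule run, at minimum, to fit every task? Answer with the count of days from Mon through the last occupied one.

4 days

The precedence chain requires at least 4 distinct days.
With at most 1 per day and 4 tasks, at least 4 days are needed.
4 works (last occupied day: Thu): for example Migrate=Thu, Prototype=Wed, Test=Tue, Audit=Mon.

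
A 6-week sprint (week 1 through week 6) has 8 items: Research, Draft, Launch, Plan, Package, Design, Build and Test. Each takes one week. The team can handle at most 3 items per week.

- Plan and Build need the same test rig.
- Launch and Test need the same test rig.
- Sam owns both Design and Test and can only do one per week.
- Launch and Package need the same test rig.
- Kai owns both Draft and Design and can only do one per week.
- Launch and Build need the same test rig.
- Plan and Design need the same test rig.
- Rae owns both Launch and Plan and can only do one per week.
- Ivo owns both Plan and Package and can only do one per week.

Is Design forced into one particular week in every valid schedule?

No

Design can be week 1 (e.g. Test=week 2; Launch=week 1; Draft=week 2; Package=week 3; Design=week 1; Plan=week 2; Research=week 1; Build=week 3) or week 2 (e.g. Launch in week 1, Build in week 2, Research in week 1, Plan in week 3, Test in week 3, Package in week 2, Design in week 2, Draft in week 1).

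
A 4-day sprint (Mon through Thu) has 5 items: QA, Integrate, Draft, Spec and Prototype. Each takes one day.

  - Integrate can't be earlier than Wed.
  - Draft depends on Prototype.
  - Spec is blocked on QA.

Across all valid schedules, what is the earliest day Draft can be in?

Precedence pushes Draft to at least Tue.
Draft at Tue is achievable: Prototype=Mon; Integrate=Wed; Spec=Tue; QA=Mon; Draft=Tue.

Tue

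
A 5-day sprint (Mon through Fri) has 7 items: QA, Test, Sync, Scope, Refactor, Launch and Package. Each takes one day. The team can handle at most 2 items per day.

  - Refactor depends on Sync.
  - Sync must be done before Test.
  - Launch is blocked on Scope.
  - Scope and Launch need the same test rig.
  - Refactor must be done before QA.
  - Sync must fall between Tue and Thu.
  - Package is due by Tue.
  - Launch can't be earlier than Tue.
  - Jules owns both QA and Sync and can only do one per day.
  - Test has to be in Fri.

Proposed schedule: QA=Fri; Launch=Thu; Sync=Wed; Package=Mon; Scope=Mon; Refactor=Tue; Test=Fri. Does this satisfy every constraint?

No — it violates: Refactor depends on Sync

Refactor must be done before QA — holds.
Jules owns both QA and Sync and can only do one per day — holds.
Launch is blocked on Scope — holds.
Refactor depends on Sync — violated.
The team can handle at most 2 items per day — holds.
Scope and Launch need the same test rig — holds.
Sync must be done before Test — holds.
Test has to be in Fri — holds.
Sync must fall between Tue and Thu — holds.
Package is due by Tue — holds.
Launch can't be earlier than Tue — holds.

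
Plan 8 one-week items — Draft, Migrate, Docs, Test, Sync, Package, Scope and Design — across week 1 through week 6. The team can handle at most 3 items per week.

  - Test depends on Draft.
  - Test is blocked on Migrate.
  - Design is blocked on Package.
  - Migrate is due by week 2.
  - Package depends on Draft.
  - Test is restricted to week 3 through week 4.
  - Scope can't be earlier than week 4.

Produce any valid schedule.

Sync=week 2, Test=week 3, Design=week 3, Package=week 2, Scope=week 4, Migrate=week 1, Draft=week 1, Docs=week 1

Checking: Migrate(week 1) before Test(week 3); Package(week 2) before Design(week 3); Draft(week 1) before Package(week 2); Draft(week 1) before Test(week 3); Scope=week 4 in [week 4,week 6]; Test=week 3 in [week 3,week 4]; Migrate=week 1 in [week 1,week 2]; max 3 per week (cap 3).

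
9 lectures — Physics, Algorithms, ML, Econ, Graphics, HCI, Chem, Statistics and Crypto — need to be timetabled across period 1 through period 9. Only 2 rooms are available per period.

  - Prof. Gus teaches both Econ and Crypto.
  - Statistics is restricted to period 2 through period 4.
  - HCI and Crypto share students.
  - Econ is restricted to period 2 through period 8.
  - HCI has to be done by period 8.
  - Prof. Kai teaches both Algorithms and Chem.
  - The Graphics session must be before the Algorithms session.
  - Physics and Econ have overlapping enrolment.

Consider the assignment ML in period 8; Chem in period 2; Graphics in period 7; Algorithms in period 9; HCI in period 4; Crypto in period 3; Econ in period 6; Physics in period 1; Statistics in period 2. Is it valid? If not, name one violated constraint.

Yes, all constraints hold

The Graphics session must be before the Algorithms session — holds.
Statistics is restricted to period 2 through period 4 — holds.
HCI and Crypto share students — holds.
Prof. Gus teaches both Econ and Crypto — holds.
Econ is restricted to period 2 through period 8 — holds.
Only 2 rooms are available per period — holds.
Prof. Kai teaches both Algorithms and Chem — holds.
HCI has to be done by period 8 — holds.
Physics and Econ have overlapping enrolment — holds.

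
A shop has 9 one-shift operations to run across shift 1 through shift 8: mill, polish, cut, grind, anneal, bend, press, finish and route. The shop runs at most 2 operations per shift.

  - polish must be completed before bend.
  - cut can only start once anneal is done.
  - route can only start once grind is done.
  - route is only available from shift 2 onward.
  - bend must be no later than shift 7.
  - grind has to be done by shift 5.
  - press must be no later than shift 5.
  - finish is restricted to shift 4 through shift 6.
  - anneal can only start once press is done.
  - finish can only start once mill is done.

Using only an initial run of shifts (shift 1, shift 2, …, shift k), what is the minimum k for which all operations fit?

5 shifts

The precedence chain requires at least 3 distinct shifts.
With at most 2 per shift and 9 operations, at least 5 shifts are needed.
finish can't be placed before shift 4, so the schedule must run through at least shift 4.
5 works (last occupied shift: shift 5): for example finish -> shift 4; bend -> shift 5; cut -> shift 4; mill -> shift 3; polish -> shift 3; anneal -> shift 2; press -> shift 1; route -> shift 2; grind -> shift 1.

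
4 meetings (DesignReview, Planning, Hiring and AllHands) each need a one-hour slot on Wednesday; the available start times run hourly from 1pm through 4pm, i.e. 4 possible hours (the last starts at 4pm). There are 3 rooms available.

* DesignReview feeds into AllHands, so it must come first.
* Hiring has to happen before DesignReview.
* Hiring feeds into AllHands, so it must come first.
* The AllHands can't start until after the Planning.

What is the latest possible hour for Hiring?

2pm

Downstream work caps Hiring at 2pm.
Hiring at 2pm is achievable: DesignReview=3pm, AllHands=4pm, Planning=1pm, Hiring=2pm.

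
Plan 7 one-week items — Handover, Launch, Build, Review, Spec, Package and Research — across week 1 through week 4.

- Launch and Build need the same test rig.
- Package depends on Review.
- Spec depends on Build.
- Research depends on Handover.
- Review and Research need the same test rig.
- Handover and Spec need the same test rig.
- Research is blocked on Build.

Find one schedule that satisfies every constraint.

Launch in week 2; Package in week 2; Handover in week 1; Build in week 1; Spec in week 2; Research in week 2; Review in week 1

Checking: Build(week 1) before Spec(week 2); Build(week 1) before Research(week 2); Review(week 1) before Package(week 2); Handover(week 1) before Research(week 2); Launch(week 2) != Build(week 1); Handover(week 1) != Spec(week 2); Review(week 1) != Research(week 2).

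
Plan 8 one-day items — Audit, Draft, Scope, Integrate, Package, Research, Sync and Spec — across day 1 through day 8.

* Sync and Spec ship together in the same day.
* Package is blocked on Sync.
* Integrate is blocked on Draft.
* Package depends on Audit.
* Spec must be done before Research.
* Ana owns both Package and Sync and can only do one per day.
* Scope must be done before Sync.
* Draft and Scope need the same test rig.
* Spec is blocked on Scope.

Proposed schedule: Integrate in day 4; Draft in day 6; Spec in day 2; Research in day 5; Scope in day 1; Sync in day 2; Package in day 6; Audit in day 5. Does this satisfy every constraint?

Ana owns both Package and Sync and can only do one per day — holds.
Spec must be done before Research — holds.
Sync and Spec ship together in the same day — holds.
Package depends on Audit — holds.
Scope must be done before Sync — holds.
Integrate is blocked on Draft — violated.
Draft and Scope need the same test rig — holds.
Package is blocked on Sync — holds.
Spec is blocked on Scope — holds.

No. Integrate is blocked on Draft is not satisfied.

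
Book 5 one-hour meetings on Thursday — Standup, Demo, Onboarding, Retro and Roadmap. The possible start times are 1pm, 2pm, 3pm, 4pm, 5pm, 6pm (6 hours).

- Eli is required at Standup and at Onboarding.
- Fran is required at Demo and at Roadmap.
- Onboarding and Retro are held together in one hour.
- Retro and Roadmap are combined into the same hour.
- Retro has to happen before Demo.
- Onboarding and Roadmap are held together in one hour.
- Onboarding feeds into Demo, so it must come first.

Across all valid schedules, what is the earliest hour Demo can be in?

Precedence pushes Demo to at least 2pm.
Demo at 2pm is achievable: Roadmap -> 1pm; Standup -> 2pm; Demo -> 2pm; Retro -> 1pm; Onboarding -> 1pm.

2pm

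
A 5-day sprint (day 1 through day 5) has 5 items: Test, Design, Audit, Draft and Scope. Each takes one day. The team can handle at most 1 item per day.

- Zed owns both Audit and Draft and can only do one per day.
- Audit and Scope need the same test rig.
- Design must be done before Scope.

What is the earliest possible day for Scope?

Precedence pushes Scope to at least day 2.
Scope at day 2 is achievable: Scope in day 2, Draft in day 5, Audit in day 4, Test in day 3, Design in day 1.

day 2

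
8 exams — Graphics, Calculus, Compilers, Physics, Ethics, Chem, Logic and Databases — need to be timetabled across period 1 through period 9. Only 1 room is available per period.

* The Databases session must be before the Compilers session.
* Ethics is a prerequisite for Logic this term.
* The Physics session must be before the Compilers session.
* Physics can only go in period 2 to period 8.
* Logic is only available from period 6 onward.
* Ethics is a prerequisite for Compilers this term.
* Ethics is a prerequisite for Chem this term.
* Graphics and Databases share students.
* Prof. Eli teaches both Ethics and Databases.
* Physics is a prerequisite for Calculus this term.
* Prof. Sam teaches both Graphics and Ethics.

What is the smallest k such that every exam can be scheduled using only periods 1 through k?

The precedence chain requires at least 2 distinct periods.
With at most 1 per period and 8 exams, at least 8 periods are needed.
Logic can't be placed before period 6, so the schedule must run through at least period 6.
8 works (last occupied period: period 8): for example Chem=period 7; Logic=period 6; Graphics=period 8; Physics=period 2; Calculus=period 5; Compilers=period 4; Ethics=period 1; Databases=period 3.

8 periods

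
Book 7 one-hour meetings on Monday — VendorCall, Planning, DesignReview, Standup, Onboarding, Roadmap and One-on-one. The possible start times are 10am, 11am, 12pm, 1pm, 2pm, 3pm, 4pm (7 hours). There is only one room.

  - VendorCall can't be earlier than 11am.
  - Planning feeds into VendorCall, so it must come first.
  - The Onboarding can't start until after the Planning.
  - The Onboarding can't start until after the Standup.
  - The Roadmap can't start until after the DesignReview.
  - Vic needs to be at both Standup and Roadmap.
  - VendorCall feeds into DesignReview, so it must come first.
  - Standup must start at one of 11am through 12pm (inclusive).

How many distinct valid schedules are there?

44

Splitting on VendorCall: it can be 11am (12), 12pm (12), 1pm (15), 2pm (5). Listing each branch's schedules as (Planning, DesignReview, Standup, Onboarding, Roadmap, One-on-one):
VendorCall=11am: (10am,1pm,12pm,2pm,3pm,4pm) (10am,1pm,12pm,2pm,4pm,3pm) (10am,1pm,12pm,3pm,2pm,4pm) (10am,1pm,12pm,3pm,4pm,2pm) (10am,1pm,12pm,4pm,2pm,3pm) (10am,1pm,12pm,4pm,3pm,2pm) (10am,2pm,12pm,1pm,3pm,4pm) (10am,2pm,12pm,1pm,4pm,3pm) (10am,2pm,12pm,3pm,4pm,1pm) (10am,2pm,12pm,4pm,3pm,1pm) (10am,3pm,12pm,1pm,4pm,2pm) (10am,3pm,12pm,2pm,4pm,1pm) — 12.
VendorCall=12pm: (10am,1pm,11am,2pm,3pm,4pm) (10am,1pm,11am,2pm,4pm,3pm) (10am,1pm,11am,3pm,2pm,4pm) (10am,1pm,11am,3pm,4pm,2pm) (10am,1pm,11am,4pm,2pm,3pm) (10am,1pm,11am,4pm,3pm,2pm) (10am,2pm,11am,1pm,3pm,4pm) (10am,2pm,11am,1pm,4pm,3pm) (10am,2pm,11am,3pm,4pm,1pm) (10am,2pm,11am,4pm,3pm,1pm) (10am,3pm,11am,1pm,4pm,2pm) (10am,3pm,11am,2pm,4pm,1pm) — 12.
VendorCall=1pm: (10am,2pm,11am,12pm,3pm,4pm) (10am,2pm,11am,12pm,4pm,3pm) (10am,2pm,11am,3pm,4pm,12pm) (10am,2pm,11am,4pm,3pm,12pm) (10am,2pm,12pm,3pm,4pm,11am) (10am,2pm,12pm,4pm,3pm,11am) (10am,3pm,11am,12pm,4pm,2pm) (10am,3pm,11am,2pm,4pm,12pm) (10am,3pm,12pm,2pm,4pm,11am) (11am,2pm,12pm,3pm,4pm,10am) (11am,2pm,12pm,4pm,3pm,10am) (11am,3pm,12pm,2pm,4pm,10am) (12pm,2pm,11am,3pm,4pm,10am) (12pm,2pm,11am,4pm,3pm,10am) (12pm,3pm,11am,2pm,4pm,10am) — 15.
VendorCall=2pm: (10am,3pm,11am,12pm,4pm,1pm) (10am,3pm,11am,1pm,4pm,12pm) (10am,3pm,12pm,1pm,4pm,11am) (11am,3pm,12pm,1pm,4pm,10am) (12pm,3pm,11am,1pm,4pm,10am) — 5.
Summing: 12 + 12 + 15 + 5 = 44.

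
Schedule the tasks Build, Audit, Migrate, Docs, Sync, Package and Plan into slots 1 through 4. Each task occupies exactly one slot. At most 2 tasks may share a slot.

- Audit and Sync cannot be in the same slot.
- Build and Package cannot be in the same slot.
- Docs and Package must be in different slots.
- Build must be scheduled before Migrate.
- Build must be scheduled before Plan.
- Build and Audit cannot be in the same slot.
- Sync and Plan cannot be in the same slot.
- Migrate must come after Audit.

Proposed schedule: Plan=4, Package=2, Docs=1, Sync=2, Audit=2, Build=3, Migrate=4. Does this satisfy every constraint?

Build and Audit cannot be in the same slot — holds.
Build must be scheduled before Plan — holds.
Build and Package cannot be in the same slot — holds.
Sync and Plan cannot be in the same slot — holds.
At most 2 tasks may share a slot — violated.
Docs and Package must be in different slots — holds.
Build must be scheduled before Migrate — holds.
Migrate must come after Audit — holds.
Audit and Sync cannot be in the same slot — violated.

No. Audit and Sync cannot be in the same slot is not satisfied.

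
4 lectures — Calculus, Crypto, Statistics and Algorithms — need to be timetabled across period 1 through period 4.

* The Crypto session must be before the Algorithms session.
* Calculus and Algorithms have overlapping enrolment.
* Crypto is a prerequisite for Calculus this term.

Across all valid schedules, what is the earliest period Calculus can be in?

period 2

Precedence pushes Calculus to at least period 2.
Calculus at period 2 is achievable: Calculus in period 2, Statistics in period 1, Crypto in period 1, Algorithms in period 3.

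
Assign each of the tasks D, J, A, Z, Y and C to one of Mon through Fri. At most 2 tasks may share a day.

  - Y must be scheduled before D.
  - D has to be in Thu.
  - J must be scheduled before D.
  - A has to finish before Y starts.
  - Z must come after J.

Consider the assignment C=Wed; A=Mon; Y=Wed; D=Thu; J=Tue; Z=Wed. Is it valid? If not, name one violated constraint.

Y must be scheduled before D — holds.
J must be scheduled before D — holds.
Z must come after J — holds.
A has to finish before Y starts — holds.
D has to be in Thu — holds.
At most 2 tasks may share a day — violated.

Invalid. At most 2 tasks may share a day.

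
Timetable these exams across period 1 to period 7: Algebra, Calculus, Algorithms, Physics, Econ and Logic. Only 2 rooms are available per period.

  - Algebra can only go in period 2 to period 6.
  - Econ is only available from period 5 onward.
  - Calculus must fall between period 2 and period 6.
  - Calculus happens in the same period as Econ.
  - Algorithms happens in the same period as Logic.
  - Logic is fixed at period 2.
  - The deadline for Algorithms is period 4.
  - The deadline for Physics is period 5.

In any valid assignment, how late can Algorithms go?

Algorithms must be in the same period as Logic, which can't be before period 2, so Algorithms is at least period 2; Algorithms's own window allows nothing later than period 4; Algorithms must be in the same period as Logic, which can't be after period 2, so Algorithms is at most period 2.
Algorithms at period 2 is achievable: Physics in period 1, Econ in period 5, Algebra in period 3, Algorithms in period 2, Calculus in period 5, Logic in period 2.

period 2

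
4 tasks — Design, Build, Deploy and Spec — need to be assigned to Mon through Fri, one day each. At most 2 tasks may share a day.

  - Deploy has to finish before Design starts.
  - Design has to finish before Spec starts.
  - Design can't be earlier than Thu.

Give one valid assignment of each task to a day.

Build in Mon, Spec in Fri, Deploy in Mon, Design in Thu

Checking: Deploy(Mon) before Design(Thu); Design(Thu) before Spec(Fri); Design=Thu in [Thu,Fri]; max 2 per day (cap 2).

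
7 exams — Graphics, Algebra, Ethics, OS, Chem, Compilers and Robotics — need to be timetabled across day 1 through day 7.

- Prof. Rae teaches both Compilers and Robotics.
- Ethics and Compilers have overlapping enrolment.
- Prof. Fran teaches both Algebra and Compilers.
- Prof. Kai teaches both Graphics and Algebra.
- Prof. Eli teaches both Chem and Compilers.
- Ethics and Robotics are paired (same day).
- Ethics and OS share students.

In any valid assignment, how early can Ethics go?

Ethics at day 1 is achievable: Compilers in day 3, Robotics in day 1, Chem in day 1, OS in day 2, Ethics in day 1, Graphics in day 1, Algebra in day 2.

day 1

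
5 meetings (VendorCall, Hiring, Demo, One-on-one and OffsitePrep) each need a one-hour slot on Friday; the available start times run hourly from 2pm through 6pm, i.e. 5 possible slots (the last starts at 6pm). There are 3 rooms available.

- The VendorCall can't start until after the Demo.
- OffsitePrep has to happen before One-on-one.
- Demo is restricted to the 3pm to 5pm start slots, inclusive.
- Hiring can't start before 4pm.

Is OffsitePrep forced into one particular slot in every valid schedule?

No

OffsitePrep can be 2pm (e.g. VendorCall -> 4pm, Demo -> 3pm, Hiring -> 4pm, One-on-one -> 3pm, OffsitePrep -> 2pm) or 3pm (e.g. One-on-one=4pm, Demo=3pm, VendorCall=4pm, Hiring=4pm, OffsitePrep=3pm).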